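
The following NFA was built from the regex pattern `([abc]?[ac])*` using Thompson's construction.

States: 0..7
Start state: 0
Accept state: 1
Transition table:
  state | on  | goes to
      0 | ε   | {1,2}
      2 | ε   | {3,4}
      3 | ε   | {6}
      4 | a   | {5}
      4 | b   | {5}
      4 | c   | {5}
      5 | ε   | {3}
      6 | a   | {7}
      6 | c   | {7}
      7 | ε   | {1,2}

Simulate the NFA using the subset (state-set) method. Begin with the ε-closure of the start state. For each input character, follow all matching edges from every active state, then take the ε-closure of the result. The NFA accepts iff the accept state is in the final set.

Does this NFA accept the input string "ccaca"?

Answer: ACCEPT

Steps:
S₀ = ε-closure({0}) = {0,1,2,3,4,6}
'c' @ 1: {1,2,3,4,5,6,7}  ✓accept
'c' @ 2: {1,2,3,4,5,6,7}  ✓accept
'a' @ 3: {1,2,3,4,5,6,7}  ✓accept
'c' @ 4: {1,2,3,4,5,6,7}  ✓accept
'a' @ 5: {1,2,3,4,5,6,7}  ✓accept
final: {1,2,3,4,5,6,7}; accept 1 in set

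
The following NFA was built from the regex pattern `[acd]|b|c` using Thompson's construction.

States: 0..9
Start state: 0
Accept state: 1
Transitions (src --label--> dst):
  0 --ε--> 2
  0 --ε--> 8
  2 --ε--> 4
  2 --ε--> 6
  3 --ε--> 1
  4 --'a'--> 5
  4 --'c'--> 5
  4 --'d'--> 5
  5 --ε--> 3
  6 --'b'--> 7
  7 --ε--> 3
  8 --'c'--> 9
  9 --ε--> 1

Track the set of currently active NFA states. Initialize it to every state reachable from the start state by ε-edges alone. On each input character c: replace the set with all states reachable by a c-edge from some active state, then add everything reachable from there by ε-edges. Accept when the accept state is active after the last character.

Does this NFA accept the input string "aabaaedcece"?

initial (ε-close {0}): {0,2,4,6,8}
'a' @ 1: {1,3,5}  [accepting]
'a' @ 2: {}  — no active states
rest 'baaedcece' ignored (set empty)
after full input: {}  (accept=1 not in)

Answer: REJECT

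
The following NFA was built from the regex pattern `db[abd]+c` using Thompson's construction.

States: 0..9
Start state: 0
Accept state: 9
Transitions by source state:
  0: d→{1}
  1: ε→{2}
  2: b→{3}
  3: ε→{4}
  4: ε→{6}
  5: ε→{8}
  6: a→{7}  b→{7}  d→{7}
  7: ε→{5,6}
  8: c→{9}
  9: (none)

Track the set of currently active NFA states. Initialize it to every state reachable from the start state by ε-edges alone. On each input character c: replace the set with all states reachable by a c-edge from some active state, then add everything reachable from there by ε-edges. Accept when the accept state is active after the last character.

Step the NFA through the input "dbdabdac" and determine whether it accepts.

S₀ = ε-closure({0}) = {0}
'd' @ 1: {1,2}
'b' @ 2: {3,4,6}
'd' @ 3: {5,6,7,8}
'a' @ 4: {5,6,7,8}
'b' @ 5: {5,6,7,8}
'd' @ 6: {5,6,7,8}
'a' @ 7: {5,6,7,8}
'c' @ 8: {9}  [accepting]
end set {9} — state 9 in

Answer: ACCEPT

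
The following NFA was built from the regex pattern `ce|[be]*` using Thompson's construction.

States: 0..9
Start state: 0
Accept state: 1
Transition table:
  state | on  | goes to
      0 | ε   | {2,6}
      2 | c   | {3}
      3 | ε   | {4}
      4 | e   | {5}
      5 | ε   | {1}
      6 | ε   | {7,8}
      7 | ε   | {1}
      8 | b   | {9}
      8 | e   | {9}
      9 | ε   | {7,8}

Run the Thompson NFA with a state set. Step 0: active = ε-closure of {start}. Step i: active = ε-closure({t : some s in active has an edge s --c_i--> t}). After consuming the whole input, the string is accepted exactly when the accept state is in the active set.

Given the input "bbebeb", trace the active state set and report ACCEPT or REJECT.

Answer: ACCEPT

Steps:
start: ε-closure({0}) = {0,1,2,6,7,8}
'b' @ 1: {1,7,8,9}  (accept∈set)
'b' @ 2: {1,7,8,9}  (accept∈set)
'e' @ 3: {1,7,8,9}  (accept∈set)
'b' @ 4: {1,7,8,9}  (accept∈set)
'e' @ 5: {1,7,8,9}  (accept∈set)
'b' @ 6: {1,7,8,9}  (accept∈set)
final: {1,7,8,9}; accept 1 in set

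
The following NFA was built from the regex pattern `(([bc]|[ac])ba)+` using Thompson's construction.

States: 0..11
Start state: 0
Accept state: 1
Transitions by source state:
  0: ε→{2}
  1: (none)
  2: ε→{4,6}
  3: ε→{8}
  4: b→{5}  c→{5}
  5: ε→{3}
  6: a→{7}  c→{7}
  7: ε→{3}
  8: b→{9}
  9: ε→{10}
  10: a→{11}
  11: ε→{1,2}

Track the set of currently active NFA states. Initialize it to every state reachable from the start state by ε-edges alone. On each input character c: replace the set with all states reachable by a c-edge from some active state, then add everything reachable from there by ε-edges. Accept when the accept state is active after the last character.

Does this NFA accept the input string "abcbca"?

Answer: REJECT

Trace:
start: ε-closure({0}) = {0,2,4,6}
'a' @ 1: {3,7,8}
'b' @ 2: {9,10}
'c' @ 3: {}  — no active states
rest 'bca' ignored (set empty)
end set {} — state 1 not in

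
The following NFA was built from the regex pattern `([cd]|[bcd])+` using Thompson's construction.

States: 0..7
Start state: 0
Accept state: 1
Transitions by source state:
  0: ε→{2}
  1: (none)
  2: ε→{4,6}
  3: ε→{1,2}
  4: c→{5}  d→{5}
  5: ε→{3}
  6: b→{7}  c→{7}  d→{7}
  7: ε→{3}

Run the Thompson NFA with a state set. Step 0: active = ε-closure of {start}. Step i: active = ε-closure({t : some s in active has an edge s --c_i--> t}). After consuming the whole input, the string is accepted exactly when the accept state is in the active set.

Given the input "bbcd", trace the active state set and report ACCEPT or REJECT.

Answer: ACCEPT

Steps:
S₀ = ε-closure({0}) = {0,2,4,6}
'b' @ 1: {1,2,3,4,6,7}  (accept∈set)
'b' @ 2: {1,2,3,4,6,7}  (accept∈set)
'c' @ 3: {1,2,3,4,5,6,7}  (accept∈set)
'd' @ 4: {1,2,3,4,5,6,7}  (accept∈set)
end set {1,2,3,4,5,6,7} — state 1 in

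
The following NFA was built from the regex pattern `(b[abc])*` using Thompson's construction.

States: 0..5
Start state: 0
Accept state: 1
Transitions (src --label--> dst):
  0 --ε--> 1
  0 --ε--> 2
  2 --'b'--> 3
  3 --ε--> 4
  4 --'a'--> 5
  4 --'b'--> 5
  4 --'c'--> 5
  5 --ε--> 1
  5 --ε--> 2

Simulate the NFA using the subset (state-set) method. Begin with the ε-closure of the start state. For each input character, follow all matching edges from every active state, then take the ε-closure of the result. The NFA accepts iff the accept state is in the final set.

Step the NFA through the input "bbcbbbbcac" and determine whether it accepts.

Answer: REJECT

Steps:
S₀ = ε-closure({0}) = {0,1,2}
'b' @ 1: {3,4}
'b' @ 2: {1,2,5}  ✓accept
'c' @ 3: {}  — no active states
rest 'bbbbcac' ignored (set empty)
final: {}; accept 1 not in set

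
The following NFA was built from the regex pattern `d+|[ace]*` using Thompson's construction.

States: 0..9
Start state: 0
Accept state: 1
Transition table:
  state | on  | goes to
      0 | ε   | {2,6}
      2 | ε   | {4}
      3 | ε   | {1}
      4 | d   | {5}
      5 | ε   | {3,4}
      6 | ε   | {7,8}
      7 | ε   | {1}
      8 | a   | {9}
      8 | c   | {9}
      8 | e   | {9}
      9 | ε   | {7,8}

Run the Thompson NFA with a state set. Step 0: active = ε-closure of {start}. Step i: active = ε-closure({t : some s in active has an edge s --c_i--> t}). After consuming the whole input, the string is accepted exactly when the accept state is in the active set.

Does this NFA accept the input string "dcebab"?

Answer: REJECT

Steps:
start: ε-closure({0}) = {0,1,2,4,6,7,8}
'd' @ 1: {1,3,4,5}  ✓accept
'c' @ 2: {}  — no active states
rest 'ebab' ignored (set empty)
final: {}; accept 1 not in set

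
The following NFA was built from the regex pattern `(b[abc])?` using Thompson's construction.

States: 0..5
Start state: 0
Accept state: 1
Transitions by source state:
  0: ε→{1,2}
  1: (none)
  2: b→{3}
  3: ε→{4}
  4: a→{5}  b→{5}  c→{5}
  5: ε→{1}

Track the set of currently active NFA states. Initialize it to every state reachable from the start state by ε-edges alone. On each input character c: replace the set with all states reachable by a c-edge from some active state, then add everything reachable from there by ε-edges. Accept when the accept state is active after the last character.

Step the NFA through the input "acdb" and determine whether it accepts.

initial (ε-close {0}): {0,1,2}
'a' @ 1: {}  — dead — no transitions
rest 'cdb' ignored (set empty)
after full input: {}  (accept=1 not in)

Answer: REJECT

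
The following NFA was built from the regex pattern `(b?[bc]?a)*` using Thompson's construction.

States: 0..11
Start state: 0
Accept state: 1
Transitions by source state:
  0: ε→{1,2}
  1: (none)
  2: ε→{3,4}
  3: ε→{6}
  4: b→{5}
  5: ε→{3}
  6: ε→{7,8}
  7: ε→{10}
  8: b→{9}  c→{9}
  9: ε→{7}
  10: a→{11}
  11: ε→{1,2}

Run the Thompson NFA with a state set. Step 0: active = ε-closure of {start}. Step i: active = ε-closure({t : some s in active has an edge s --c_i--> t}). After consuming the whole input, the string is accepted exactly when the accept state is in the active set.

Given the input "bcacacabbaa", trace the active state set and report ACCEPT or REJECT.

initial (ε-close {0}): {0,1,2,3,4,6,7,8,10}
'b' @ 1: {3,5,6,7,8,9,10}
'c' @ 2: {7,9,10}
'a' @ 3: {1,2,3,4,6,7,8,10,11}  [accepting]
'c' @ 4: {7,9,10}
'a' @ 5: {1,2,3,4,6,7,8,10,11}  [accepting]
'c' @ 6: {7,9,10}
'a' @ 7: {1,2,3,4,6,7,8,10,11}  [accepting]
'b' @ 8: {3,5,6,7,8,9,10}
'b' @ 9: {7,9,10}
'a' @ 10: {1,2,3,4,6,7,8,10,11}  [accepting]
'a' @ 11: {1,2,3,4,6,7,8,10,11}  [accepting]
end set {1,2,3,4,6,7,8,10,11} — state 1 in

Answer: ACCEPT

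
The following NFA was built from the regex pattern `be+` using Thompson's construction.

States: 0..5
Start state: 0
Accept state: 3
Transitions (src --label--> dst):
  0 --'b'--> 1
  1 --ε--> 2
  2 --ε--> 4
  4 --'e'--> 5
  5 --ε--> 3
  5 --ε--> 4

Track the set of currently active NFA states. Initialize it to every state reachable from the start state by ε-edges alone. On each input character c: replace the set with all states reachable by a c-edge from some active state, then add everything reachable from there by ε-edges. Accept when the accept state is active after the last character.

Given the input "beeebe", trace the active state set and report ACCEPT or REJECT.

Answer: REJECT

Steps:
start: ε-closure({0}) = {0}
'b' @ 1: {1,2,4}
'e' @ 2: {3,4,5}  ✓accept
'e' @ 3: {3,4,5}  ✓accept
'e' @ 4: {3,4,5}  ✓accept
'b' @ 5: {}  — no active states
rest 'e' ignored (set empty)
end set {} — state 3 not in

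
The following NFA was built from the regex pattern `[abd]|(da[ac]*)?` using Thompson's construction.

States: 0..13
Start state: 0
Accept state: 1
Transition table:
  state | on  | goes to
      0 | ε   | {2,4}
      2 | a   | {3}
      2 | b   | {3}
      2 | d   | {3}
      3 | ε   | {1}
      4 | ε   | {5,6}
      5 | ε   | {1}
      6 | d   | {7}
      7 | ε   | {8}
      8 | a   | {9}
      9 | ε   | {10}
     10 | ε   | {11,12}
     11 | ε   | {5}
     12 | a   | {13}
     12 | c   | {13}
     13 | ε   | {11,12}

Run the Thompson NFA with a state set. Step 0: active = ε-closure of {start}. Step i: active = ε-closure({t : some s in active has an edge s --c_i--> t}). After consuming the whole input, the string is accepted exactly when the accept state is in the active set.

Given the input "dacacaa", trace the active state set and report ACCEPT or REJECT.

Answer: ACCEPT

Derivation:
initial (ε-close {0}): {0,1,2,4,5,6}
'd' @ 1: {1,3,7,8}  (accept∈set)
'a' @ 2: {1,5,9,10,11,12}  (accept∈set)
'c' @ 3: {1,5,11,12,13}  (accept∈set)
'a' @ 4: {1,5,11,12,13}  (accept∈set)
'c' @ 5: {1,5,11,12,13}  (accept∈set)
'a' @ 6: {1,5,11,12,13}  (accept∈set)
'a' @ 7: {1,5,11,12,13}  (accept∈set)
final: {1,5,11,12,13}; accept 1 in set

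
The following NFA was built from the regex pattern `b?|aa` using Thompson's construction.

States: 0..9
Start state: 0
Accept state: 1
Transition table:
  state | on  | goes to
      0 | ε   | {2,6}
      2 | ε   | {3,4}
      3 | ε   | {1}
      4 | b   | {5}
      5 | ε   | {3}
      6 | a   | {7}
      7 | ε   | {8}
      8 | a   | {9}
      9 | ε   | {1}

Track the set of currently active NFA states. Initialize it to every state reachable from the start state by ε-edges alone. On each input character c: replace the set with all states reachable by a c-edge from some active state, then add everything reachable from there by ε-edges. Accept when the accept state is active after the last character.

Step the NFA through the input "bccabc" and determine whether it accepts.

start: ε-closure({0}) = {0,1,2,3,4,6}
'b' @ 1: {1,3,5}  ✓accept
'c' @ 2: {}  — no active states
rest 'cabc' ignored (set empty)
final: {}; accept 1 not in set

Answer: REJECT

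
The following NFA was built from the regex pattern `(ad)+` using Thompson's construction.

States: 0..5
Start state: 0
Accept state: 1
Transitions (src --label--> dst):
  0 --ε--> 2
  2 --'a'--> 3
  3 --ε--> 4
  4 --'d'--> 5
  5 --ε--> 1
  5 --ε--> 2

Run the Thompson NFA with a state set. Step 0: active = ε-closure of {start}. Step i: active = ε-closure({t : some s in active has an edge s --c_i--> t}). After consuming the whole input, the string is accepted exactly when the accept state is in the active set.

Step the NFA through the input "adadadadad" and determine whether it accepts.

Answer: ACCEPT

Trace:
initial (ε-close {0}): {0,2}
'a' @ 1: {3,4}
'd' @ 2: {1,2,5}  (accept∈set)
'a' @ 3: {3,4}
'd' @ 4: {1,2,5}  (accept∈set)
'a' @ 5: {3,4}
'd' @ 6: {1,2,5}  (accept∈set)
'a' @ 7: {3,4}
'd' @ 8: {1,2,5}  (accept∈set)
'a' @ 9: {3,4}
'd' @ 10: {1,2,5}  (accept∈set)
after full input: {1,2,5}  (accept=1 in)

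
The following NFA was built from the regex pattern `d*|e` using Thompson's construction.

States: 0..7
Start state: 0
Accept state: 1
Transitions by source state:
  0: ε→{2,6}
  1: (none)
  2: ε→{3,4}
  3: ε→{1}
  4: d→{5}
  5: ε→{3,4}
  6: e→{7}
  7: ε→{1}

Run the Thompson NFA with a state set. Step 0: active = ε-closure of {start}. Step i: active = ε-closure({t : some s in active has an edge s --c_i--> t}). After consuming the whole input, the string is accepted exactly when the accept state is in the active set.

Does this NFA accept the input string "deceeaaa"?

Answer: REJECT

Steps:
S₀ = ε-closure({0}) = {0,1,2,3,4,6}
'd' @ 1: {1,3,4,5}  [accepting]
'e' @ 2: {}  — state set empty
rest 'ceeaaa' ignored (set empty)
end set {} — state 1 not in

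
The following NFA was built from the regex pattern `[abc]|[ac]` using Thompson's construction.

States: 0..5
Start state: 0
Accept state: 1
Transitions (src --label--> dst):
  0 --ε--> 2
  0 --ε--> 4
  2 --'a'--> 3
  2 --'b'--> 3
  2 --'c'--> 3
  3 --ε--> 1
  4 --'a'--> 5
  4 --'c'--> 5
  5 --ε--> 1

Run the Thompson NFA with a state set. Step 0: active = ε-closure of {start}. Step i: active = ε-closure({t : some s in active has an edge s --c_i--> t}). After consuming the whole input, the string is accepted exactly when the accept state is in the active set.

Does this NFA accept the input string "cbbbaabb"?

Answer: REJECT

Derivation:
initial (ε-close {0}): {0,2,4}
'c' @ 1: {1,3,5}  [accepting]
'b' @ 2: {}  — dead — no transitions
rest 'bbaabb' ignored (set empty)
after full input: {}  (accept=1 not in)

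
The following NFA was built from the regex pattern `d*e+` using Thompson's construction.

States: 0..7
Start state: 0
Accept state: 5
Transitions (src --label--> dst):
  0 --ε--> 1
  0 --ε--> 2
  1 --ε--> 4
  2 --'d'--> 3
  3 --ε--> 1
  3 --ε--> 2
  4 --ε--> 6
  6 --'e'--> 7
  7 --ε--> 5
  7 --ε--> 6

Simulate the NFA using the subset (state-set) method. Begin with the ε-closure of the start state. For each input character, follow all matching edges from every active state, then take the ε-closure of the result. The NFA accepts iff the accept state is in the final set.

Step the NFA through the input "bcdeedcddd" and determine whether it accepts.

S₀ = ε-closure({0}) = {0,1,2,4,6}
'b' @ 1: {}  — dead — no transitions
rest 'cdeedcddd' ignored (set empty)
after full input: {}  (accept=5 not in)

Answer: REJECT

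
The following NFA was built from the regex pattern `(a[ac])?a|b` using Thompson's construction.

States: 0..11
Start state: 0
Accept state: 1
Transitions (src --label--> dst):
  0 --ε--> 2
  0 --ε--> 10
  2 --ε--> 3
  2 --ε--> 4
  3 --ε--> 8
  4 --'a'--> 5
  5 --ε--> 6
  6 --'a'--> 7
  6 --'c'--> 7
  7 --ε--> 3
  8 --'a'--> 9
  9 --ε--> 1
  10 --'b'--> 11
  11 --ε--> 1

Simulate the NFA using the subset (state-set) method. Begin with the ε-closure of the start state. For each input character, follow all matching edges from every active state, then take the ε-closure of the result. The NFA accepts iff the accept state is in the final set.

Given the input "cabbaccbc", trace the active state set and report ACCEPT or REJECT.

Answer: REJECT

Trace:
start: ε-closure({0}) = {0,2,3,4,8,10}
'c' @ 1: {}  — state set empty
rest 'abbaccbc' ignored (set empty)
end set {} — state 1 not in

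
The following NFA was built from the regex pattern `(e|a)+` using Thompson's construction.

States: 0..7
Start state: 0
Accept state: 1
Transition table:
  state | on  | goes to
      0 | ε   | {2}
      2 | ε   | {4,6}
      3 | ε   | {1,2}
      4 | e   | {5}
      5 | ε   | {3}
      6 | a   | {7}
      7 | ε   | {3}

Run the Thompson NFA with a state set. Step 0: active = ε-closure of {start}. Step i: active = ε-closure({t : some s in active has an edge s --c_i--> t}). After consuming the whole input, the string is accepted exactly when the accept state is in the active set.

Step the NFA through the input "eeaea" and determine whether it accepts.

initial (ε-close {0}): {0,2,4,6}
'e' @ 1: {1,2,3,4,5,6}  ✓accept
'e' @ 2: {1,2,3,4,5,6}  ✓accept
'a' @ 3: {1,2,3,4,6,7}  ✓accept
'e' @ 4: {1,2,3,4,5,6}  ✓accept
'a' @ 5: {1,2,3,4,6,7}  ✓accept
end set {1,2,3,4,6,7} — state 1 in

Answer: ACCEPT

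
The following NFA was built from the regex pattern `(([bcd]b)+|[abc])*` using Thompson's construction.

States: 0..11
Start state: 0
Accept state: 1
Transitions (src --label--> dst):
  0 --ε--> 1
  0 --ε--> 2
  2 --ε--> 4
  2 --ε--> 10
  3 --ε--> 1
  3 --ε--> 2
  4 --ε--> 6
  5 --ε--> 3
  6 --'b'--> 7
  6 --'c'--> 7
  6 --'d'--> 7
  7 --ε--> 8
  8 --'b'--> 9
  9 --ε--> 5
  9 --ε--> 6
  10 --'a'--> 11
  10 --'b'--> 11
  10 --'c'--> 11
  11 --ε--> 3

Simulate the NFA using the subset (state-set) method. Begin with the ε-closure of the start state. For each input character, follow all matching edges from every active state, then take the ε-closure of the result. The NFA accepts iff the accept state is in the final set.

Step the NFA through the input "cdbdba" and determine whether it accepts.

Answer: ACCEPT

Derivation:
S₀ = ε-closure({0}) = {0,1,2,4,6,10}
'c' @ 1: {1,2,3,4,6,7,8,10,11}  ✓accept
'd' @ 2: {7,8}
'b' @ 3: {1,2,3,4,5,6,9,10}  ✓accept
'd' @ 4: {7,8}
'b' @ 5: {1,2,3,4,5,6,9,10}  ✓accept
'a' @ 6: {1,2,3,4,6,10,11}  ✓accept
end set {1,2,3,4,6,10,11} — state 1 in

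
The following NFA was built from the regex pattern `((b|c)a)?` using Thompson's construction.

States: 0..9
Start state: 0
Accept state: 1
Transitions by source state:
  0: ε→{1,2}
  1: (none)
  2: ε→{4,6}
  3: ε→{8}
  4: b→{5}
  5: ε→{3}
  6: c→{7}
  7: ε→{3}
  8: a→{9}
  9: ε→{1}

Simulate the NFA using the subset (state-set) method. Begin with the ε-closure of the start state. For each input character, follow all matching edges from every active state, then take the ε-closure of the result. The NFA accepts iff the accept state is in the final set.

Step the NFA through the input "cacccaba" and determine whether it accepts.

Answer: REJECT

Derivation:
S₀ = ε-closure({0}) = {0,1,2,4,6}
'c' @ 1: {3,7,8}
'a' @ 2: {1,9}  [accepting]
'c' @ 3: {}  — state set empty
rest 'ccaba' ignored (set empty)
after full input: {}  (accept=1 not in)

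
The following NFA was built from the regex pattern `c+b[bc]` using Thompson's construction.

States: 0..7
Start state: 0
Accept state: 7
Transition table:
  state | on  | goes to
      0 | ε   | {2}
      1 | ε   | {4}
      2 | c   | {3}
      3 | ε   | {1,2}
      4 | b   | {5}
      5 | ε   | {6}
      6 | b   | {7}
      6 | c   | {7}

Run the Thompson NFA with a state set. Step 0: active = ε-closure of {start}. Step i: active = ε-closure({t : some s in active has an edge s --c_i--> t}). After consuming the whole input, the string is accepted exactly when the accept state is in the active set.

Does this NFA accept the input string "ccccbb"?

initial (ε-close {0}): {0,2}
'c' @ 1: {1,2,3,4}
'c' @ 2: {1,2,3,4}
'c' @ 3: {1,2,3,4}
'c' @ 4: {1,2,3,4}
'b' @ 5: {5,6}
'b' @ 6: {7}  ✓accept
after full input: {7}  (accept=7 in)

Answer: ACCEPT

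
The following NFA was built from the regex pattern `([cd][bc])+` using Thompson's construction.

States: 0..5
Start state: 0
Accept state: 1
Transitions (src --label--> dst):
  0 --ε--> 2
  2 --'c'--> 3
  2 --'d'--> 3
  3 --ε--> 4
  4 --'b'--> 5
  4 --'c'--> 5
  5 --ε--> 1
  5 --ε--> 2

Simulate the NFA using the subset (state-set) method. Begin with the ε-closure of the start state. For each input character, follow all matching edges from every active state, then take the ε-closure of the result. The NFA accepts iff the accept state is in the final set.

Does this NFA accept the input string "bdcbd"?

S₀ = ε-closure({0}) = {0,2}
'b' @ 1: {}  — dead — no transitions
rest 'dcbd' ignored (set empty)
after full input: {}  (accept=1 not in)

Answer: REJECT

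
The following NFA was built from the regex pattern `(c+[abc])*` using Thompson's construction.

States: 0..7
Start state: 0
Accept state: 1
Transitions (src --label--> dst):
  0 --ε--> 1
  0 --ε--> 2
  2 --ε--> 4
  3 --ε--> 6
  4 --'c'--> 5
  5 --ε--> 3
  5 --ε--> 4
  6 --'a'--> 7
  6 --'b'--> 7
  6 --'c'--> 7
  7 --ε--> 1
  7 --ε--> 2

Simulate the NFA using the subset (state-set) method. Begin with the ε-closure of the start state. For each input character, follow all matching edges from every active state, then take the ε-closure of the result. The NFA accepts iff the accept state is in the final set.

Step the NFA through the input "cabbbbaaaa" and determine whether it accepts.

initial (ε-close {0}): {0,1,2,4}
'c' @ 1: {3,4,5,6}
'a' @ 2: {1,2,4,7}  [accepting]
'b' @ 3: {}  — no active states
rest 'bbbaaaa' ignored (set empty)
after full input: {}  (accept=1 not in)

Answer: REJECT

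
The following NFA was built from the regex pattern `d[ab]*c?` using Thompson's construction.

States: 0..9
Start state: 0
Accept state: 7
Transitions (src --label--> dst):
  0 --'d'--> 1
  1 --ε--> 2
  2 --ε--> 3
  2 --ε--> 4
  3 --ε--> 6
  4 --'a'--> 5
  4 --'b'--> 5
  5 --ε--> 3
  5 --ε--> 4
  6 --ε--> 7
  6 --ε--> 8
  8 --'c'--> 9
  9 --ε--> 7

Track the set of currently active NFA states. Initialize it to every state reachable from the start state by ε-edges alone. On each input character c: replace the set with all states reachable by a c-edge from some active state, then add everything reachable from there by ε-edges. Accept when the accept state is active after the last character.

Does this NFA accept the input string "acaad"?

start: ε-closure({0}) = {0}
'a' @ 1: {}  — no active states
rest 'caad' ignored (set empty)
final: {}; accept 7 not in set

Answer: REJECT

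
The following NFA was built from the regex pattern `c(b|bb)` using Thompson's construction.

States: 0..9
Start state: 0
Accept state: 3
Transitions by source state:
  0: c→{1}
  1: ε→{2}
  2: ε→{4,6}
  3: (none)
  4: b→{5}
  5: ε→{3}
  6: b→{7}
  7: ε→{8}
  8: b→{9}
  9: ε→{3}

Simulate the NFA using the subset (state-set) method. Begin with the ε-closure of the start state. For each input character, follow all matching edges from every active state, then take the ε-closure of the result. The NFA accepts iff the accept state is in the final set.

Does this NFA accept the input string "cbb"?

Answer: ACCEPT

Derivation:
start: ε-closure({0}) = {0}
'c' @ 1: {1,2,4,6}
'b' @ 2: {3,5,7,8}  [accepting]
'b' @ 3: {3,9}  [accepting]
after full input: {3,9}  (accept=3 in)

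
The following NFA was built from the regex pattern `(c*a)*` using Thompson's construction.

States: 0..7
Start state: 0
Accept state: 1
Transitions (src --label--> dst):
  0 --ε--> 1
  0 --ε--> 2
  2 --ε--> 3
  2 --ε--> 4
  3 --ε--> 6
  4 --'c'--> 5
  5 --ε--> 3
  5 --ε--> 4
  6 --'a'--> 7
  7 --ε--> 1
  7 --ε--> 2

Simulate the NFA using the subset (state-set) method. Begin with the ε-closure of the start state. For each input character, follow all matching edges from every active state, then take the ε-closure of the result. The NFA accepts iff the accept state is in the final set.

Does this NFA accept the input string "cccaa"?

start: ε-closure({0}) = {0,1,2,3,4,6}
'c' @ 1: {3,4,5,6}
'c' @ 2: {3,4,5,6}
'c' @ 3: {3,4,5,6}
'a' @ 4: {1,2,3,4,6,7}  (accept∈set)
'a' @ 5: {1,2,3,4,6,7}  (accept∈set)
after full input: {1,2,3,4,6,7}  (accept=1 in)

Answer: ACCEPT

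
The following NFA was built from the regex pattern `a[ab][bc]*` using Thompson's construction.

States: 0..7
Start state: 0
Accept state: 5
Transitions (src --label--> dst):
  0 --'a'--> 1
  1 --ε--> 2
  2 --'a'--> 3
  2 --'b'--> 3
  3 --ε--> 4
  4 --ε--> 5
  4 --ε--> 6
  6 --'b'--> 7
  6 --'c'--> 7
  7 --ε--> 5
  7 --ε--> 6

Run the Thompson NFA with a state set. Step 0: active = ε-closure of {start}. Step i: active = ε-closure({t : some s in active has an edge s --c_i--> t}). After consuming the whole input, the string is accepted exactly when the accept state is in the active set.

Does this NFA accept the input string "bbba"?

start: ε-closure({0}) = {0}
'b' @ 1: {}  — no active states
rest 'bba' ignored (set empty)
end set {} — state 5 not in

Answer: REJECT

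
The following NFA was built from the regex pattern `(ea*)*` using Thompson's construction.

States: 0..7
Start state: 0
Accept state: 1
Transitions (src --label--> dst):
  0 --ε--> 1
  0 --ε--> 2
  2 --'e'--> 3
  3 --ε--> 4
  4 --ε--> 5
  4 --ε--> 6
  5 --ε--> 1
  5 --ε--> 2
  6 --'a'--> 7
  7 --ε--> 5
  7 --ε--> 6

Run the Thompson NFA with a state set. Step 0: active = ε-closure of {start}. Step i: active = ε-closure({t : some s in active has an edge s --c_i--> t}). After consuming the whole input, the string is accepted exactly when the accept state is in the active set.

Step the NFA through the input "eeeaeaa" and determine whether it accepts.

Answer: ACCEPT

Derivation:
S₀ = ε-closure({0}) = {0,1,2}
'e' @ 1: {1,2,3,4,5,6}  ✓accept
'e' @ 2: {1,2,3,4,5,6}  ✓accept
'e' @ 3: {1,2,3,4,5,6}  ✓accept
'a' @ 4: {1,2,5,6,7}  ✓accept
'e' @ 5: {1,2,3,4,5,6}  ✓accept
'a' @ 6: {1,2,5,6,7}  ✓accept
'a' @ 7: {1,2,5,6,7}  ✓accept
final: {1,2,5,6,7}; accept 1 in set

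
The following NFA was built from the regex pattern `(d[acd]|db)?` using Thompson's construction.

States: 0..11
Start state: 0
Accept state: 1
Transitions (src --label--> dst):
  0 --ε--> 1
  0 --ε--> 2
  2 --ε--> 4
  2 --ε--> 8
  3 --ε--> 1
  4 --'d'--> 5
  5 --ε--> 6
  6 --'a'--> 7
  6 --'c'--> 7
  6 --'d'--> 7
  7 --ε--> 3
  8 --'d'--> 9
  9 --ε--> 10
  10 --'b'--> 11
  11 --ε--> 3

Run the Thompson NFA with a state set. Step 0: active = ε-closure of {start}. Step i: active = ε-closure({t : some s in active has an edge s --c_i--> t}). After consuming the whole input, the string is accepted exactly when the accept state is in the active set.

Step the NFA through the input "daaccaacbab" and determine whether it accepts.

Answer: REJECT

Derivation:
initial (ε-close {0}): {0,1,2,4,8}
'd' @ 1: {5,6,9,10}
'a' @ 2: {1,3,7}  (accept∈set)
'a' @ 3: {}  — state set empty
rest 'ccaacbab' ignored (set empty)
final: {}; accept 1 not in set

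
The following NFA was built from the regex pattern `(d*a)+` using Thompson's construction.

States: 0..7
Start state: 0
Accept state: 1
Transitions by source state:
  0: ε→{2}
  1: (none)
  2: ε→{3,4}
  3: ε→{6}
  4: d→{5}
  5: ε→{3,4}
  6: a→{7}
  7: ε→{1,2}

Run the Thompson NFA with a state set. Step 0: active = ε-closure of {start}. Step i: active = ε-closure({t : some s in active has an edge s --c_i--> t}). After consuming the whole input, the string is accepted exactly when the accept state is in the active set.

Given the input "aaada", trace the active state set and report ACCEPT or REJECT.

Answer: ACCEPT

Steps:
start: ε-closure({0}) = {0,2,3,4,6}
'a' @ 1: {1,2,3,4,6,7}  ✓accept
'a' @ 2: {1,2,3,4,6,7}  ✓accept
'a' @ 3: {1,2,3,4,6,7}  ✓accept
'd' @ 4: {3,4,5,6}
'a' @ 5: {1,2,3,4,6,7}  ✓accept
end set {1,2,3,4,6,7} — state 1 in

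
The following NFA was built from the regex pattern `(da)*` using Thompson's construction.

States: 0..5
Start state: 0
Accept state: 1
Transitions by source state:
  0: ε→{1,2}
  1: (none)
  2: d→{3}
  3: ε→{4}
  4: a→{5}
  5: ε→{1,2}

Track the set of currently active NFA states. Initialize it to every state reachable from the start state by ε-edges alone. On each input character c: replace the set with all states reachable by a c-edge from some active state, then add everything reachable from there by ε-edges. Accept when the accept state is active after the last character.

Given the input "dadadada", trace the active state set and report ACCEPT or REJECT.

S₀ = ε-closure({0}) = {0,1,2}
'd' @ 1: {3,4}
'a' @ 2: {1,2,5}  (accept∈set)
'd' @ 3: {3,4}
'a' @ 4: {1,2,5}  (accept∈set)
'd' @ 5: {3,4}
'a' @ 6: {1,2,5}  (accept∈set)
'd' @ 7: {3,4}
'a' @ 8: {1,2,5}  (accept∈set)
end set {1,2,5} — state 1 in

Answer: ACCEPT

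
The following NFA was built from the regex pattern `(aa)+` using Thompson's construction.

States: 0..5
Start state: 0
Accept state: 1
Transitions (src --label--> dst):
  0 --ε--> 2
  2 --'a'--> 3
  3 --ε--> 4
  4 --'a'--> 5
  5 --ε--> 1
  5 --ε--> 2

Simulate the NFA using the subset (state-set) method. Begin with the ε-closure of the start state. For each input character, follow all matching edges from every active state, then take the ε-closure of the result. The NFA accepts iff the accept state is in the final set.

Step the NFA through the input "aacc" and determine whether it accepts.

Answer: REJECT

Derivation:
initial (ε-close {0}): {0,2}
'a' @ 1: {3,4}
'a' @ 2: {1,2,5}  (accept∈set)
'c' @ 3: {}  — state set empty
rest 'c' ignored (set empty)
final: {}; accept 1 not in set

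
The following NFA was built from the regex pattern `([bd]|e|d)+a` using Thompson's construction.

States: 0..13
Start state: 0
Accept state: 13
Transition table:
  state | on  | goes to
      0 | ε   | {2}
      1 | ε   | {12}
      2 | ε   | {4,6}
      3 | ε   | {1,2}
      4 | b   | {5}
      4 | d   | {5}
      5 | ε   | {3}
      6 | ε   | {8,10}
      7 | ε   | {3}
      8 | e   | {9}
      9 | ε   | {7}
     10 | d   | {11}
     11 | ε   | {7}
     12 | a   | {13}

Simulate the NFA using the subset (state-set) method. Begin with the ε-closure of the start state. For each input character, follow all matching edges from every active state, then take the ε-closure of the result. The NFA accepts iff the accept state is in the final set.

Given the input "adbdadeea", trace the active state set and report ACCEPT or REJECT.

Answer: REJECT

Steps:
initial (ε-close {0}): {0,2,4,6,8,10}
'a' @ 1: {}  — dead — no transitions
rest 'dbdadeea' ignored (set empty)
final: {}; accept 13 not in set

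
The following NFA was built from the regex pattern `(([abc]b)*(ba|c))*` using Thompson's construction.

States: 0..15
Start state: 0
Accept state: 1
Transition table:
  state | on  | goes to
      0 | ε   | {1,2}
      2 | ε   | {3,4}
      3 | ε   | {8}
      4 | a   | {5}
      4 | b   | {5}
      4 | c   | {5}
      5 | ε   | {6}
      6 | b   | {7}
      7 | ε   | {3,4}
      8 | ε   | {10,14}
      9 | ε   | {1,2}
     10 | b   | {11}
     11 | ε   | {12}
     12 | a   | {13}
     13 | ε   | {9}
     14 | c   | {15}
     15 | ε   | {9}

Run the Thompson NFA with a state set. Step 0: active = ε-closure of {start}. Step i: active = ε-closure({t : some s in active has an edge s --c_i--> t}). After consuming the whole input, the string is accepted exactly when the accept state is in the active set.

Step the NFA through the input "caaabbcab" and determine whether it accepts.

Answer: REJECT

Trace:
start: ε-closure({0}) = {0,1,2,3,4,8,10,14}
'c' @ 1: {1,2,3,4,5,6,8,9,10,14,15}  (accept∈set)
'a' @ 2: {5,6}
'a' @ 3: {}  — state set empty
rest 'abbcab' ignored (set empty)
after full input: {}  (accept=1 not in)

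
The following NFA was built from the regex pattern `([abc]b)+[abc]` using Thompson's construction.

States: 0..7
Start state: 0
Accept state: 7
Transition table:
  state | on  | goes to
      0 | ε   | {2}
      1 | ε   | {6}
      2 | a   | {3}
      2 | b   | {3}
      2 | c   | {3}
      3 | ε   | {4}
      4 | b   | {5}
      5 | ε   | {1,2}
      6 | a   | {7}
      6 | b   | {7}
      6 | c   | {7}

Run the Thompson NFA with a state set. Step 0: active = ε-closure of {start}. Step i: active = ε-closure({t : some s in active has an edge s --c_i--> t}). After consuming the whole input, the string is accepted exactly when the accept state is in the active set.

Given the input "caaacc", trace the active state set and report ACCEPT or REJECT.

Answer: REJECT

Trace:
initial (ε-close {0}): {0,2}
'c' @ 1: {3,4}
'a' @ 2: {}  — dead — no transitions
rest 'aacc' ignored (set empty)
final: {}; accept 7 not in set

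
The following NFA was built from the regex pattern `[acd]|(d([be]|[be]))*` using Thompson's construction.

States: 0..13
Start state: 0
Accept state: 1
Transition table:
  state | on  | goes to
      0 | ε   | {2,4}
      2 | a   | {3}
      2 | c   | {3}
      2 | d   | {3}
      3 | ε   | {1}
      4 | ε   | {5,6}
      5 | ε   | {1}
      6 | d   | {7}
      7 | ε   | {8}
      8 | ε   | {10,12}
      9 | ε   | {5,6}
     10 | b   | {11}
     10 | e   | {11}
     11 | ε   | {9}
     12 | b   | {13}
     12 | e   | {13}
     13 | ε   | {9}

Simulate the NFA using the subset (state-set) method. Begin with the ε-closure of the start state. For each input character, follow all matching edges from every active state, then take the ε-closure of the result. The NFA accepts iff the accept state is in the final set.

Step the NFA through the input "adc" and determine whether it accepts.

initial (ε-close {0}): {0,1,2,4,5,6}
'a' @ 1: {1,3}  (accept∈set)
'd' @ 2: {}  — state set empty
rest 'c' ignored (set empty)
after full input: {}  (accept=1 not in)

Answer: REJECT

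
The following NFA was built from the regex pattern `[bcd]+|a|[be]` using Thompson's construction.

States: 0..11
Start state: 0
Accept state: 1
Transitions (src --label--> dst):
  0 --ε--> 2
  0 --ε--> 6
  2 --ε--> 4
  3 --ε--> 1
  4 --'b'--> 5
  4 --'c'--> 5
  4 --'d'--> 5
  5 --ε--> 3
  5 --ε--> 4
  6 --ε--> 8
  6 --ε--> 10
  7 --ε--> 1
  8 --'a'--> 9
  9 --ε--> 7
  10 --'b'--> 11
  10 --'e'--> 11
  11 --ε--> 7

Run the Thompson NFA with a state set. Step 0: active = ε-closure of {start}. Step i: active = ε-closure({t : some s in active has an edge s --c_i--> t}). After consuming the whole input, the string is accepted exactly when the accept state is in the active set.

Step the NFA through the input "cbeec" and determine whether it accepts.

start: ε-closure({0}) = {0,2,4,6,8,10}
'c' @ 1: {1,3,4,5}  [accepting]
'b' @ 2: {1,3,4,5}  [accepting]
'e' @ 3: {}  — state set empty
rest 'ec' ignored (set empty)
end set {} — state 1 not in

Answer: REJECT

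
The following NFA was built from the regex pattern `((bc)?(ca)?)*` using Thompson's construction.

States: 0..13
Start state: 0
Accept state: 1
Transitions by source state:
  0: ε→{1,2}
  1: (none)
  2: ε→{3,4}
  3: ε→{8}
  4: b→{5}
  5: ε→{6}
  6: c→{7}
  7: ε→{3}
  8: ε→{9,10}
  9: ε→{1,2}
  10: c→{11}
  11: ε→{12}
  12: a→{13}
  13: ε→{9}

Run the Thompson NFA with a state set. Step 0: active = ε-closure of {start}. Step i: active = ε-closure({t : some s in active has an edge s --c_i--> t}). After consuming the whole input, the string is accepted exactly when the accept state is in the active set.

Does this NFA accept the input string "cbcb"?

Answer: REJECT

Trace:
S₀ = ε-closure({0}) = {0,1,2,3,4,8,9,10}
'c' @ 1: {11,12}
'b' @ 2: {}  — dead — no transitions
rest 'cb' ignored (set empty)
after full input: {}  (accept=1 not in)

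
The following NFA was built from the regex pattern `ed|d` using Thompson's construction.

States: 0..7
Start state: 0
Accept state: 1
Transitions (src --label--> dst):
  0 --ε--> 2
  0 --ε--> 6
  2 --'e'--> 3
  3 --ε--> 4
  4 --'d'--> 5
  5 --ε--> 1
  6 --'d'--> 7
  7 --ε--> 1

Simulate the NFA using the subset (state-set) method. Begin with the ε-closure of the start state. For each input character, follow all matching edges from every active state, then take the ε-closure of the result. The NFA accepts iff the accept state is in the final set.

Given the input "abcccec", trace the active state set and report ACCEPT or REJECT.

Answer: REJECT

Derivation:
initial (ε-close {0}): {0,2,6}
'a' @ 1: {}  — dead — no transitions
rest 'bcccec' ignored (set empty)
after full input: {}  (accept=1 not in)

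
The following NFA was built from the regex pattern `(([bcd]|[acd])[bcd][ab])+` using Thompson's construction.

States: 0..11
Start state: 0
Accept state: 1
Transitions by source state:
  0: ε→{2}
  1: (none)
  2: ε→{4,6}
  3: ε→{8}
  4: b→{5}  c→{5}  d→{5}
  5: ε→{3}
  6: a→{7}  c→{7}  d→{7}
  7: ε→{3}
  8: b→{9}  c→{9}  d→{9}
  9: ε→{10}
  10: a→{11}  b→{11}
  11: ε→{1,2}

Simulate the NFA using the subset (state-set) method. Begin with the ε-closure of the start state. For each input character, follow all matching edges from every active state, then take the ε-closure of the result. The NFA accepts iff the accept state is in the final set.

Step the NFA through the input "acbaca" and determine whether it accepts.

start: ε-closure({0}) = {0,2,4,6}
'a' @ 1: {3,7,8}
'c' @ 2: {9,10}
'b' @ 3: {1,2,4,6,11}  (accept∈set)
'a' @ 4: {3,7,8}
'c' @ 5: {9,10}
'a' @ 6: {1,2,4,6,11}  (accept∈set)
final: {1,2,4,6,11}; accept 1 in set

Answer: ACCEPT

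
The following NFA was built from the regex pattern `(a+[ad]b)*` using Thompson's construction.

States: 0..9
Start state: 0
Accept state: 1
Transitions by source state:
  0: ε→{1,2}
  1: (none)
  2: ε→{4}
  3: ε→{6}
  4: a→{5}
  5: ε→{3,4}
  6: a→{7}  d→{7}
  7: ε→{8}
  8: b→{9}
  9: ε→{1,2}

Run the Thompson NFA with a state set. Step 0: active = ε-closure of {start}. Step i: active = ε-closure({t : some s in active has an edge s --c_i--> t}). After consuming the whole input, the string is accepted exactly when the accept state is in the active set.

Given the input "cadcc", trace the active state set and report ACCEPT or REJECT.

initial (ε-close {0}): {0,1,2,4}
'c' @ 1: {}  — state set empty
rest 'adcc' ignored (set empty)
final: {}; accept 1 not in set

Answer: REJECT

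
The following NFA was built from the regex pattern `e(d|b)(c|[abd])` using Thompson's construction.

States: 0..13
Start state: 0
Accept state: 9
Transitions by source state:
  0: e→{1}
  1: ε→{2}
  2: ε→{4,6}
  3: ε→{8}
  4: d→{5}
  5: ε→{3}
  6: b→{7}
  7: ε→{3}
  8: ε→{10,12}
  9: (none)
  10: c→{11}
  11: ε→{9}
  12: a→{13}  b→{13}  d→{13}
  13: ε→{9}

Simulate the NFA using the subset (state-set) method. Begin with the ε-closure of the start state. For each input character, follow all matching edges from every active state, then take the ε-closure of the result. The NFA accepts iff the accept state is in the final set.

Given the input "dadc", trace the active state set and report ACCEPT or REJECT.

Answer: REJECT

Trace:
S₀ = ε-closure({0}) = {0}
'd' @ 1: {}  — no active states
rest 'adc' ignored (set empty)
after full input: {}  (accept=9 not in)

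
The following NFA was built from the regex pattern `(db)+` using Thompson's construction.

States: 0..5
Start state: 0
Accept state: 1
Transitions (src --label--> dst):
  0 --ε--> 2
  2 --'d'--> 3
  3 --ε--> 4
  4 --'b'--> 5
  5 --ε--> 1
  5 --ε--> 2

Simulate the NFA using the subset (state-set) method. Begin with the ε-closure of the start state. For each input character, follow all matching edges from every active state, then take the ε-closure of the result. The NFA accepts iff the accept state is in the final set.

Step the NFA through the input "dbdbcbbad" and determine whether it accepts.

Answer: REJECT

Derivation:
initial (ε-close {0}): {0,2}
'd' @ 1: {3,4}
'b' @ 2: {1,2,5}  (accept∈set)
'd' @ 3: {3,4}
'b' @ 4: {1,2,5}  (accept∈set)
'c' @ 5: {}  — no active states
rest 'bbad' ignored (set empty)
final: {}; accept 1 not in set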